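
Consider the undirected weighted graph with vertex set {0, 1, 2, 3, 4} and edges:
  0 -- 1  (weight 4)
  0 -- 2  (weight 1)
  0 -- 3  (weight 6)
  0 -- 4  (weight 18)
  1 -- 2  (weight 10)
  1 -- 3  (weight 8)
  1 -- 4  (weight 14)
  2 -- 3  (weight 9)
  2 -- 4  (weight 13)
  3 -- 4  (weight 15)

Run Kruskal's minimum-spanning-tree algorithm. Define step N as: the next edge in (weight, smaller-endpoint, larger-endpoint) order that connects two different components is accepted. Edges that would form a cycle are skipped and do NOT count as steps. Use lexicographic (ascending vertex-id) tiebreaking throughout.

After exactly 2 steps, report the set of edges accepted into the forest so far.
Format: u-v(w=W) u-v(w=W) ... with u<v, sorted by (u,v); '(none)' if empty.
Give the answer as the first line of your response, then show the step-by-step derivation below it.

0-1(w=4) 0-2(w=1)

step 1: add edge 0-2 (w=1); MST = {0-2(w=1)}
step 2: add edge 0-1 (w=4); MST = {0-1(w=4) 0-2(w=1)}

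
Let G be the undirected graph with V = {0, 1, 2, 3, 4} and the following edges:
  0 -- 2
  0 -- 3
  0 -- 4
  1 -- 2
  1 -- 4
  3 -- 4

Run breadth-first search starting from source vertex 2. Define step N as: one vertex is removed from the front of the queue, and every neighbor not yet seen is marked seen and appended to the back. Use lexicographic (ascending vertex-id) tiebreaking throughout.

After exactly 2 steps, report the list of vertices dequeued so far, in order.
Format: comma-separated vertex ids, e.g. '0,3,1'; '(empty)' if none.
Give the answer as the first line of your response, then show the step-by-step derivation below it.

2,0

step 1: dequeue 2; queue=[0,1]; order=2
step 2: dequeue 0; queue=[1,3,4]; order=2,0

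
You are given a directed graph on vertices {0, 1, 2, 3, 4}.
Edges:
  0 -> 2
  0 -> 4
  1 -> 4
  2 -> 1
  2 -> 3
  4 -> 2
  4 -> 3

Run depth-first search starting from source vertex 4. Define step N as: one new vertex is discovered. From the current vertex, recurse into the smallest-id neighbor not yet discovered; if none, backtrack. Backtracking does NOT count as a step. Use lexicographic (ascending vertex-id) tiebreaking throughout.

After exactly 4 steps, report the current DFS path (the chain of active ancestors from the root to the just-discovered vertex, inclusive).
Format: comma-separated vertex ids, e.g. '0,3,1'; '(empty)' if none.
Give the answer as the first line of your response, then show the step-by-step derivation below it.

4,2,3

step 1: discover 4; path=4; order=4
step 2: discover 2; path=4>2; order=4,2
step 3: discover 1; path=4>2>1; order=4,2,1
step 4: discover 3; path=4>2>3; order=4,2,1,3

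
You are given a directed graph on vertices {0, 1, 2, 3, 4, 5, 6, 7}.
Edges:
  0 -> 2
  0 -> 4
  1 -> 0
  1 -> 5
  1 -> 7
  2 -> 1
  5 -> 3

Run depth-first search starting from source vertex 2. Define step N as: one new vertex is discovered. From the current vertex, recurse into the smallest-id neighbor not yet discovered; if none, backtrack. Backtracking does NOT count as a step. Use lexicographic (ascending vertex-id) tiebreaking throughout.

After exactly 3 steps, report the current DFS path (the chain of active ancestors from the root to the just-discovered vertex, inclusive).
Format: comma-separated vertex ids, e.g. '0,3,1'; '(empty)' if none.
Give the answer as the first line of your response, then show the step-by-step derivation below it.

2,1,0

step 1: discover 2; path=2; order=2
step 2: discover 1; path=2>1; order=2,1
step 3: discover 0; path=2>1>0; order=2,1,0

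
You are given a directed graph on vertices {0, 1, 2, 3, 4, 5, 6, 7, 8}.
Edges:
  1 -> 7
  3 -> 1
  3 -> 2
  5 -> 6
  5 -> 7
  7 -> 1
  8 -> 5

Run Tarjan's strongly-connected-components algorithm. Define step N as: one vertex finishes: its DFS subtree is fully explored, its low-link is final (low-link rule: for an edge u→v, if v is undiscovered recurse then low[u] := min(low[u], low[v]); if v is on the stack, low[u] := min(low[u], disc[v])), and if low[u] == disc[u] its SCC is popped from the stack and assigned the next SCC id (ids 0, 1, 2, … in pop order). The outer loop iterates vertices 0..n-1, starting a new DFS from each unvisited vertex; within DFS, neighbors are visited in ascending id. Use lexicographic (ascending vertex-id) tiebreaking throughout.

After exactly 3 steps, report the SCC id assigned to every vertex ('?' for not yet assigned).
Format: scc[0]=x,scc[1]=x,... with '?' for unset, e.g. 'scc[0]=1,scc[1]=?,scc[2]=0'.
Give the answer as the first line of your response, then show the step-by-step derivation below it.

scc[0]=0,scc[1]=1,scc[2]=?,scc[3]=?,scc[4]=?,scc[5]=?,scc[6]=?,scc[7]=1,scc[8]=?

step 1: low=(low[0]=0,low[1]=?,low[2]=?,low[3]=?,low[4]=?,low[5]=?,low[6]=?,low[7]=?,low[8]=?); scc=(scc[0]=0,scc[1]=?,scc[2]=?,scc[3]=?,scc[4]=?,scc[5]=?,scc[6]=?,scc[7]=?,scc[8]=?)
step 2: low=(low[0]=0,low[1]=1,low[2]=?,low[3]=?,low[4]=?,low[5]=?,low[6]=?,low[7]=1,low[8]=?); scc=(scc[0]=0,scc[1]=?,scc[2]=?,scc[3]=?,scc[4]=?,scc[5]=?,scc[6]=?,scc[7]=?,scc[8]=?)
step 3: low=(low[0]=0,low[1]=1,low[2]=?,low[3]=?,low[4]=?,low[5]=?,low[6]=?,low[7]=1,low[8]=?); scc=(scc[0]=0,scc[1]=1,scc[2]=?,scc[3]=?,scc[4]=?,scc[5]=?,scc[6]=?,scc[7]=1,scc[8]=?)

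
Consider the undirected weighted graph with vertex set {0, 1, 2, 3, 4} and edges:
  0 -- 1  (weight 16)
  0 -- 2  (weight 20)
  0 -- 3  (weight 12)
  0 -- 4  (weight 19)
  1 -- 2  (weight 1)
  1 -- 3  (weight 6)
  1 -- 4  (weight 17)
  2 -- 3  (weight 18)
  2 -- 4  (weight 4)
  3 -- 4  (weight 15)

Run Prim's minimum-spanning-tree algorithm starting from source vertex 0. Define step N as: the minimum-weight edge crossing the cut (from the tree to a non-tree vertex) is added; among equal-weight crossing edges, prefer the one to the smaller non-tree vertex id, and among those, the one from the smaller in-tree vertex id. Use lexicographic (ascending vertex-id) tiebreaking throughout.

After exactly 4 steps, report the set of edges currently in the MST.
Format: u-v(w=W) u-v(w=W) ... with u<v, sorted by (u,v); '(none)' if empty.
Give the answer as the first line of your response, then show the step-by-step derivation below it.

0-3(w=12) 1-2(w=1) 1-3(w=6) 2-4(w=4)

step 1: add edge 0-3 (w=12); MST = {0-3(w=12)}
step 2: add edge 1-3 (w=6); MST = {0-3(w=12) 1-3(w=6)}
step 3: add edge 1-2 (w=1); MST = {0-3(w=12) 1-2(w=1) 1-3(w=6)}
step 4: add edge 2-4 (w=4); MST = {0-3(w=12) 1-2(w=1) 1-3(w=6) 2-4(w=4)}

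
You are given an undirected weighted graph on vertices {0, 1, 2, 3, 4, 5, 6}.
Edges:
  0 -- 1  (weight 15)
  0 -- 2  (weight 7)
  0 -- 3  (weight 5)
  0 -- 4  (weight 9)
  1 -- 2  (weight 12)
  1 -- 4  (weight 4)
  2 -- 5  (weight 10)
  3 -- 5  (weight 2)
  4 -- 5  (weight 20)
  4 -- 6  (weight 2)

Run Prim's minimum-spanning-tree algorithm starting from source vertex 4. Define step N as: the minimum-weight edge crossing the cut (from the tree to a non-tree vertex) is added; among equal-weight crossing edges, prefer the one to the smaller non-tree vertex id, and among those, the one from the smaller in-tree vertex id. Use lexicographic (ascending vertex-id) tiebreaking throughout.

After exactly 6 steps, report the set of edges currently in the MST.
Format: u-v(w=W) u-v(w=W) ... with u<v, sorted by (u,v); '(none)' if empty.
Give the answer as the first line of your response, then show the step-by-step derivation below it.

0-2(w=7) 0-3(w=5) 0-4(w=9) 1-4(w=4) 3-5(w=2) 4-6(w=2)

step 1: add edge 4-6 (w=2); MST = {4-6(w=2)}
step 2: add edge 1-4 (w=4); MST = {1-4(w=4) 4-6(w=2)}
step 3: add edge 0-4 (w=9); MST = {0-4(w=9) 1-4(w=4) 4-6(w=2)}
step 4: add edge 0-3 (w=5); MST = {0-3(w=5) 0-4(w=9) 1-4(w=4) 4-6(w=2)}
step 5: add edge 3-5 (w=2); MST = {0-3(w=5) 0-4(w=9) 1-4(w=4) 3-5(w=2) 4-6(w=2)}
step 6: add edge 0-2 (w=7); MST = {0-2(w=7) 0-3(w=5) 0-4(w=9) 1-4(w=4) 3-5(w=2) 4-6(w=2)}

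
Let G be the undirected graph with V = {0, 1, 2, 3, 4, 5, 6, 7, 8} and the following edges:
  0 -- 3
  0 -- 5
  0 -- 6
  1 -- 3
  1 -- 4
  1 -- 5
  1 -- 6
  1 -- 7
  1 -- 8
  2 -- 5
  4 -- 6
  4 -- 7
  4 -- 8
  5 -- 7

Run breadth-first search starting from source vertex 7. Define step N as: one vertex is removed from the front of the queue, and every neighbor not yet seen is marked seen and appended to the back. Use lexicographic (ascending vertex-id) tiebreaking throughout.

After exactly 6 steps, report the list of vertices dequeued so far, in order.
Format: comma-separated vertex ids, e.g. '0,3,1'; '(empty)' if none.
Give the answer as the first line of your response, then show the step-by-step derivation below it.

7,1,4,5,3,6

step 1: dequeue 7; queue=[1,4,5]; order=7
step 2: dequeue 1; queue=[4,5,3,6,8]; order=7,1
step 3: dequeue 4; queue=[5,3,6,8]; order=7,1,4
step 4: dequeue 5; queue=[3,6,8,0,2]; order=7,1,4,5
step 5: dequeue 3; queue=[6,8,0,2]; order=7,1,4,5,3
step 6: dequeue 6; queue=[8,0,2]; order=7,1,4,5,3,6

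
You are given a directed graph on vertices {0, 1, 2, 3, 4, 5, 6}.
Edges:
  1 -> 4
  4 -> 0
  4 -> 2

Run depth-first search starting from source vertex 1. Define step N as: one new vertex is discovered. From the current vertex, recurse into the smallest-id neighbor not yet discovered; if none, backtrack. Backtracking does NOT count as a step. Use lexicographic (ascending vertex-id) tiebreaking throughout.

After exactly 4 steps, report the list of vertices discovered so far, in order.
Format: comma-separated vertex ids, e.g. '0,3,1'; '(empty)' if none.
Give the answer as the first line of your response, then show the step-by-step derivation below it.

1,4,0,2

step 1: discover 1; path=1; order=1
step 2: discover 4; path=1>4; order=1,4
step 3: discover 0; path=1>4>0; order=1,4,0
step 4: discover 2; path=1>4>2; order=1,4,0,2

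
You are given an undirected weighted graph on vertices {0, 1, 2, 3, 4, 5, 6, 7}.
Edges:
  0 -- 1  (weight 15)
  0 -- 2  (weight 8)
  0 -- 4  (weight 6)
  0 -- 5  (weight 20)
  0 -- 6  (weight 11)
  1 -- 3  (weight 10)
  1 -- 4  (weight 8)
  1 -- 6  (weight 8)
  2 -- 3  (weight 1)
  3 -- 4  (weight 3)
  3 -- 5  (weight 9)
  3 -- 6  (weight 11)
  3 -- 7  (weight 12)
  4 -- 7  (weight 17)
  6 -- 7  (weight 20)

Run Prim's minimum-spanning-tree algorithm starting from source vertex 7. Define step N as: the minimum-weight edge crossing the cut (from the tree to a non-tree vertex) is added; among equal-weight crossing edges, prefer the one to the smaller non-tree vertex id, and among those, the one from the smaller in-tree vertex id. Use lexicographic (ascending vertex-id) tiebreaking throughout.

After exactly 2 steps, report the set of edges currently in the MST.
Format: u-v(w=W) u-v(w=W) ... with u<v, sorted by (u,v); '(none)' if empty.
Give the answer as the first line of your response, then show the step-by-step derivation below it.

2-3(w=1) 3-7(w=12)

step 1: add edge 3-7 (w=12); MST = {3-7(w=12)}
step 2: add edge 2-3 (w=1); MST = {2-3(w=1) 3-7(w=12)}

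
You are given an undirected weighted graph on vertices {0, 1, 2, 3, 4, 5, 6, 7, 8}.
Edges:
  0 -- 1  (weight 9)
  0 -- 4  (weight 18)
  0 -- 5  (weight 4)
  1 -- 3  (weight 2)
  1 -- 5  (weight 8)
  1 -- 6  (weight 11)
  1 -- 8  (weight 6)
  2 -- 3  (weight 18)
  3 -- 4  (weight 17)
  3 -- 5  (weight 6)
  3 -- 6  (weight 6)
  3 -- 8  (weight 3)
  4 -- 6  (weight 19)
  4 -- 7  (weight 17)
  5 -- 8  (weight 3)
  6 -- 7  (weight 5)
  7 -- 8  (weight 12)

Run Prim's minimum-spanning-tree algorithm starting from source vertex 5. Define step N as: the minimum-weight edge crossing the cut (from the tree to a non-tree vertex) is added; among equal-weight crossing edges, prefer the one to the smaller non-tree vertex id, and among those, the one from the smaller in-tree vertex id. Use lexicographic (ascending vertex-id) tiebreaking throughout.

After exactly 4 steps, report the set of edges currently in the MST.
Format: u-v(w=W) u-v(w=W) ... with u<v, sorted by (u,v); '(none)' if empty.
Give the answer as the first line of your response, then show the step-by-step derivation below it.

0-5(w=4) 1-3(w=2) 3-8(w=3) 5-8(w=3)

step 1: add edge 5-8 (w=3); MST = {5-8(w=3)}
step 2: add edge 3-8 (w=3); MST = {3-8(w=3) 5-8(w=3)}
step 3: add edge 1-3 (w=2); MST = {1-3(w=2) 3-8(w=3) 5-8(w=3)}
step 4: add edge 0-5 (w=4); MST = {0-5(w=4) 1-3(w=2) 3-8(w=3) 5-8(w=3)}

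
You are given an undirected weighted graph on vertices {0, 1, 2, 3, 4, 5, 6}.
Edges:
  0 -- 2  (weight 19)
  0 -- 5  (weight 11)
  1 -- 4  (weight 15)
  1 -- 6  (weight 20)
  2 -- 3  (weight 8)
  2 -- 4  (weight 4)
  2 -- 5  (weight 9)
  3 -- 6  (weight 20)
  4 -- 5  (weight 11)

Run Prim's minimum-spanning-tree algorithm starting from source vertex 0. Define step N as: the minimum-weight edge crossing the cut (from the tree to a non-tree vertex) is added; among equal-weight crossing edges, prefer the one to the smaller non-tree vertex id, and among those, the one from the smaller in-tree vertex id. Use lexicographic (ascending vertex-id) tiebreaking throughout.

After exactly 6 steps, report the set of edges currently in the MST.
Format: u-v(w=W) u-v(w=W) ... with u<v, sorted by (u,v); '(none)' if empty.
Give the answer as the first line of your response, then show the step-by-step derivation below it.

0-5(w=11) 1-4(w=15) 1-6(w=20) 2-3(w=8) 2-4(w=4) 2-5(w=9)

step 1: add edge 0-5 (w=11); MST = {0-5(w=11)}
step 2: add edge 2-5 (w=9); MST = {0-5(w=11) 2-5(w=9)}
step 3: add edge 2-4 (w=4); MST = {0-5(w=11) 2-4(w=4) 2-5(w=9)}
step 4: add edge 2-3 (w=8); MST = {0-5(w=11) 2-3(w=8) 2-4(w=4) 2-5(w=9)}
step 5: add edge 1-4 (w=15); MST = {0-5(w=11) 1-4(w=15) 2-3(w=8) 2-4(w=4) 2-5(w=9)}
step 6: add edge 1-6 (w=20); MST = {0-5(w=11) 1-4(w=15) 1-6(w=20) 2-3(w=8) 2-4(w=4) 2-5(w=9)}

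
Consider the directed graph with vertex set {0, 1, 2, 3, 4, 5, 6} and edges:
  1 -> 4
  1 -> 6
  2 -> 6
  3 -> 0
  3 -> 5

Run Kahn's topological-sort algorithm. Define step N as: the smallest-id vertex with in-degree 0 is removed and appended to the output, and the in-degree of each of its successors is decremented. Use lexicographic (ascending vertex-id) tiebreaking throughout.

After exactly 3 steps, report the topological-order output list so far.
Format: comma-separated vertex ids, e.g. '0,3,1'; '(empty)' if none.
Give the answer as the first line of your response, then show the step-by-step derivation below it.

1,2,3

step 1: output 1; order=[1]; indeg=(1,0,0,0,0,1,1)
step 2: output 2; order=[1,2]; indeg=(1,0,0,0,0,1,0)
step 3: output 3; order=[1,2,3]; indeg=(0,0,0,0,0,0,0)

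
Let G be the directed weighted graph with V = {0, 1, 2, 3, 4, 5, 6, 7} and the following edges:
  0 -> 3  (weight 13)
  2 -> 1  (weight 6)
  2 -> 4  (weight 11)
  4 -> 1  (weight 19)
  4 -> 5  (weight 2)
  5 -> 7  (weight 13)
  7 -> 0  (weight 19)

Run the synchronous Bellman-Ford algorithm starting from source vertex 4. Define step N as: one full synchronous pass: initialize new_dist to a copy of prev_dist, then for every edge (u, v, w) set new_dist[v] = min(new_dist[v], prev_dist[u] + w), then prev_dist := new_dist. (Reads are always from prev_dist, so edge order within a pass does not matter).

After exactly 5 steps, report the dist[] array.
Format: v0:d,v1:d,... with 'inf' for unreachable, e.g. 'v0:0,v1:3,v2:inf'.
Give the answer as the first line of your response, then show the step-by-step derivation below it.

v0:34,v1:19,v2:inf,v3:47,v4:0,v5:2,v6:inf,v7:15

step 1: dist = v0:inf,v1:19,v2:inf,v3:inf,v4:0,v5:2,v6:inf,v7:inf
step 2: dist = v0:inf,v1:19,v2:inf,v3:inf,v4:0,v5:2,v6:inf,v7:15
step 3: dist = v0:34,v1:19,v2:inf,v3:inf,v4:0,v5:2,v6:inf,v7:15
step 4: dist = v0:34,v1:19,v2:inf,v3:47,v4:0,v5:2,v6:inf,v7:15
step 5: dist = v0:34,v1:19,v2:inf,v3:47,v4:0,v5:2,v6:inf,v7:15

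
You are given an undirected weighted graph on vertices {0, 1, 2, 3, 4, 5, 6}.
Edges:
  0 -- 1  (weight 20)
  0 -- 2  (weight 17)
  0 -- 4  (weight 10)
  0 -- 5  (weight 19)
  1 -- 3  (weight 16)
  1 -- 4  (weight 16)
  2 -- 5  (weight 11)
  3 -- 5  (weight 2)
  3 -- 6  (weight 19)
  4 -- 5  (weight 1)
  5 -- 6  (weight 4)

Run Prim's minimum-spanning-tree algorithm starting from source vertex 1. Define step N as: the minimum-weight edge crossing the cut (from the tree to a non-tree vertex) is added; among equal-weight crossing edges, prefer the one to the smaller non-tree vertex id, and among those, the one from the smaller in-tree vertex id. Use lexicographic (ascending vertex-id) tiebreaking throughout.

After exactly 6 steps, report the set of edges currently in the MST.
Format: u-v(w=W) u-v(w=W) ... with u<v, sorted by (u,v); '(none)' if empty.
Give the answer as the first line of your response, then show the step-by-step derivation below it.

0-4(w=10) 1-3(w=16) 2-5(w=11) 3-5(w=2) 4-5(w=1) 5-6(w=4)

step 1: add edge 1-3 (w=16); MST = {1-3(w=16)}
step 2: add edge 3-5 (w=2); MST = {1-3(w=16) 3-5(w=2)}
step 3: add edge 4-5 (w=1); MST = {1-3(w=16) 3-5(w=2) 4-5(w=1)}
step 4: add edge 5-6 (w=4); MST = {1-3(w=16) 3-5(w=2) 4-5(w=1) 5-6(w=4)}
step 5: add edge 0-4 (w=10); MST = {0-4(w=10) 1-3(w=16) 3-5(w=2) 4-5(w=1) 5-6(w=4)}
step 6: add edge 2-5 (w=11); MST = {0-4(w=10) 1-3(w=16) 2-5(w=11) 3-5(w=2) 4-5(w=1) 5-6(w=4)}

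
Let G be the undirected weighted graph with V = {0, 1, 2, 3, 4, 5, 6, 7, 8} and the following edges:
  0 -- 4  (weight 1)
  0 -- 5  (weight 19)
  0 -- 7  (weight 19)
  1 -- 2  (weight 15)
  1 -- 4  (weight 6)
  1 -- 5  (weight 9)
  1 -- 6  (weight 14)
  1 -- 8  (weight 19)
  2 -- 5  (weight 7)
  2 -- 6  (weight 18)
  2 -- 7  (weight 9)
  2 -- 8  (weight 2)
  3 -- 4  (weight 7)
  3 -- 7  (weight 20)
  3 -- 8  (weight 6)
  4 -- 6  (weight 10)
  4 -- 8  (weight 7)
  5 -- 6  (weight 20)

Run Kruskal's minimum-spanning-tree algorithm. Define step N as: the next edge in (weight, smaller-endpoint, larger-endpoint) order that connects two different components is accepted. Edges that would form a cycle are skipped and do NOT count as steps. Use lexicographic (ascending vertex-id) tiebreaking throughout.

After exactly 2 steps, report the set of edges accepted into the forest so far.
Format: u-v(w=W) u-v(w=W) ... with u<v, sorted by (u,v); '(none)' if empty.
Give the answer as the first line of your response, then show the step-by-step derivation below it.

0-4(w=1) 2-8(w=2)

step 1: add edge 0-4 (w=1); MST = {0-4(w=1)}
step 2: add edge 2-8 (w=2); MST = {0-4(w=1) 2-8(w=2)}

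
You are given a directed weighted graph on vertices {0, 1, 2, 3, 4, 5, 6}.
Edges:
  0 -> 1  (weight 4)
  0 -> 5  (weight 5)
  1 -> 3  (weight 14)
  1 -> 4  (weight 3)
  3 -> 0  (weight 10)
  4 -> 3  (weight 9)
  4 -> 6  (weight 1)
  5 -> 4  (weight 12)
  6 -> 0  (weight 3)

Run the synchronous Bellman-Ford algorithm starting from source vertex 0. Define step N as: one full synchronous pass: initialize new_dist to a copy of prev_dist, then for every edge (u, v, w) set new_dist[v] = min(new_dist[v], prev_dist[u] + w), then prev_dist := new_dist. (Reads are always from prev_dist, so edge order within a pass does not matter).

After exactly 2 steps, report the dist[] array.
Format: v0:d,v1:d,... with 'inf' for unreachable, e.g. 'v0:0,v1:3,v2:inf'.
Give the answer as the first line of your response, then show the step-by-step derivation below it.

v0:0,v1:4,v2:inf,v3:18,v4:7,v5:5,v6:inf

step 1: dist = v0:0,v1:4,v2:inf,v3:inf,v4:inf,v5:5,v6:inf
step 2: dist = v0:0,v1:4,v2:inf,v3:18,v4:7,v5:5,v6:inf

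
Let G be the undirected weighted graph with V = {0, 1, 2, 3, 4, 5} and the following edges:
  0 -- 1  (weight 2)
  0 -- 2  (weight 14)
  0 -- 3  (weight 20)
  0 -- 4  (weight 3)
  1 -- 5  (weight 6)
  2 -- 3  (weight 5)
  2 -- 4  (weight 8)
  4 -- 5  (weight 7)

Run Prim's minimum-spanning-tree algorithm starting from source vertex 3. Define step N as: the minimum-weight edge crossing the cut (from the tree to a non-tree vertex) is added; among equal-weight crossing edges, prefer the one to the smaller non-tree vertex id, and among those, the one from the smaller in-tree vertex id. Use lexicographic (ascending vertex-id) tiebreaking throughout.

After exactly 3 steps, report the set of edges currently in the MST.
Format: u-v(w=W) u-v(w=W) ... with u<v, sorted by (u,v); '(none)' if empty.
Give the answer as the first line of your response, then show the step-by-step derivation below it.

0-4(w=3) 2-3(w=5) 2-4(w=8)

step 1: add edge 2-3 (w=5); MST = {2-3(w=5)}
step 2: add edge 2-4 (w=8); MST = {2-3(w=5) 2-4(w=8)}
step 3: add edge 0-4 (w=3); MST = {0-4(w=3) 2-3(w=5) 2-4(w=8)}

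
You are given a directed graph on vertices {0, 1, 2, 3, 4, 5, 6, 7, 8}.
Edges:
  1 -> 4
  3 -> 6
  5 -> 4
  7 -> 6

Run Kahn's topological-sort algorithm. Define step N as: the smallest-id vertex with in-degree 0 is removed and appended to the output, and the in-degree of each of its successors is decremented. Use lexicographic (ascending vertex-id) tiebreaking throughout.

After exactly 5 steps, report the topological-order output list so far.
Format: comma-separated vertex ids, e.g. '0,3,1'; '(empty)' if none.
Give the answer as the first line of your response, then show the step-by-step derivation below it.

0,1,2,3,5

step 1: output 0; order=[0]; indeg=(0,0,0,0,2,0,2,0,0)
step 2: output 1; order=[0,1]; indeg=(0,0,0,0,1,0,2,0,0)
step 3: output 2; order=[0,1,2]; indeg=(0,0,0,0,1,0,2,0,0)
step 4: output 3; order=[0,1,2,3]; indeg=(0,0,0,0,1,0,1,0,0)
step 5: output 5; order=[0,1,2,3,5]; indeg=(0,0,0,0,0,0,1,0,0)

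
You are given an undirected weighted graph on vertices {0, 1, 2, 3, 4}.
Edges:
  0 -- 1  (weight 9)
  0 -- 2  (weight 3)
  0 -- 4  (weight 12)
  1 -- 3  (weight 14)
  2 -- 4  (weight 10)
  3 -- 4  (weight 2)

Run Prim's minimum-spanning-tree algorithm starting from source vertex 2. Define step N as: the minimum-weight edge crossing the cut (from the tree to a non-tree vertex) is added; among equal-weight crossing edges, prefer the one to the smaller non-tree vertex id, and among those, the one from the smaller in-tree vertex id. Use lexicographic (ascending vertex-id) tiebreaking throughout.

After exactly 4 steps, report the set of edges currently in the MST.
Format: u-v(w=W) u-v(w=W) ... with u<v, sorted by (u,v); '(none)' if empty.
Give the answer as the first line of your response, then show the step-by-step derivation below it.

0-1(w=9) 0-2(w=3) 2-4(w=10) 3-4(w=2)

step 1: add edge 0-2 (w=3); MST = {0-2(w=3)}
step 2: add edge 0-1 (w=9); MST = {0-1(w=9) 0-2(w=3)}
step 3: add edge 2-4 (w=10); MST = {0-1(w=9) 0-2(w=3) 2-4(w=10)}
step 4: add edge 3-4 (w=2); MST = {0-1(w=9) 0-2(w=3) 2-4(w=10) 3-4(w=2)}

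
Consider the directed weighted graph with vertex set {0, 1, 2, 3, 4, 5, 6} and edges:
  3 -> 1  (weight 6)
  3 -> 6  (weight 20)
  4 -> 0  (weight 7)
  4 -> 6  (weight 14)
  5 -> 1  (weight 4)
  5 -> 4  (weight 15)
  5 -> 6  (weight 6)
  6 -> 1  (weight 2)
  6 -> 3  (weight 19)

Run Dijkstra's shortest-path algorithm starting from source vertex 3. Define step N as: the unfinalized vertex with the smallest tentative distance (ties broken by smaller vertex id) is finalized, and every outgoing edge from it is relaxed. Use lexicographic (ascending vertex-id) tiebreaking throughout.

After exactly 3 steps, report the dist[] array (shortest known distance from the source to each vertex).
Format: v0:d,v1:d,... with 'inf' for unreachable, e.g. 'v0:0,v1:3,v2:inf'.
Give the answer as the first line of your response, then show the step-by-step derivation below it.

v0:inf,v1:6,v2:inf,v3:0,v4:inf,v5:inf,v6:20

step 1: dist = v0:inf,v1:6,v2:inf,v3:0,v4:inf,v5:inf,v6:20
step 2: dist = v0:inf,v1:6,v2:inf,v3:0,v4:inf,v5:inf,v6:20
step 3: dist = v0:inf,v1:6,v2:inf,v3:0,v4:inf,v5:inf,v6:20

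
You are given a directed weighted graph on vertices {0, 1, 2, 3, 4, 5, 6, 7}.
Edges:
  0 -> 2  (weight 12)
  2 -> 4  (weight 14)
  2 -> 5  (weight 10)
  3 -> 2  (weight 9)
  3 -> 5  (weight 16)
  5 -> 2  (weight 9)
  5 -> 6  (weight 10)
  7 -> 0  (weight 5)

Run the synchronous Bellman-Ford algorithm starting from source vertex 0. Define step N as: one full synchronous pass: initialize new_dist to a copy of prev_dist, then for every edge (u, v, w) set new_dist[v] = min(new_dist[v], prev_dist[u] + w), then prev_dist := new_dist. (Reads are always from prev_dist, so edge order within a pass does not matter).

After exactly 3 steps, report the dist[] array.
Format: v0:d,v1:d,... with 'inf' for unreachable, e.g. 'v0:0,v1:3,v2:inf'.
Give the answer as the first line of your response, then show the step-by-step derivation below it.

v0:0,v1:inf,v2:12,v3:inf,v4:26,v5:22,v6:32,v7:inf

step 1: dist = v0:0,v1:inf,v2:12,v3:inf,v4:inf,v5:inf,v6:inf,v7:inf
step 2: dist = v0:0,v1:inf,v2:12,v3:inf,v4:26,v5:22,v6:inf,v7:inf
step 3: dist = v0:0,v1:inf,v2:12,v3:inf,v4:26,v5:22,v6:32,v7:inf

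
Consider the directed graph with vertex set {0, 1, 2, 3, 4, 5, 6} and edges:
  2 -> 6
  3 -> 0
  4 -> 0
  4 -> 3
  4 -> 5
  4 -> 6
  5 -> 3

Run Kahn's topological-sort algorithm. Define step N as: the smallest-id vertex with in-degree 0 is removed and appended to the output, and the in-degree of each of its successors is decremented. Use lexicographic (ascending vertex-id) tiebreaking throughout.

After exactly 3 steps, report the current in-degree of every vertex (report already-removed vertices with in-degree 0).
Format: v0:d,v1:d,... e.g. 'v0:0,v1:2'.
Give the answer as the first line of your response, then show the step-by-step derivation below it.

v0:1,v1:0,v2:0,v3:1,v4:0,v5:0,v6:0

step 1: output 1; order=[1]; indeg=(2,0,0,2,0,1,2)
step 2: output 2; order=[1,2]; indeg=(2,0,0,2,0,1,1)
step 3: output 4; order=[1,2,4]; indeg=(1,0,0,1,0,0,0)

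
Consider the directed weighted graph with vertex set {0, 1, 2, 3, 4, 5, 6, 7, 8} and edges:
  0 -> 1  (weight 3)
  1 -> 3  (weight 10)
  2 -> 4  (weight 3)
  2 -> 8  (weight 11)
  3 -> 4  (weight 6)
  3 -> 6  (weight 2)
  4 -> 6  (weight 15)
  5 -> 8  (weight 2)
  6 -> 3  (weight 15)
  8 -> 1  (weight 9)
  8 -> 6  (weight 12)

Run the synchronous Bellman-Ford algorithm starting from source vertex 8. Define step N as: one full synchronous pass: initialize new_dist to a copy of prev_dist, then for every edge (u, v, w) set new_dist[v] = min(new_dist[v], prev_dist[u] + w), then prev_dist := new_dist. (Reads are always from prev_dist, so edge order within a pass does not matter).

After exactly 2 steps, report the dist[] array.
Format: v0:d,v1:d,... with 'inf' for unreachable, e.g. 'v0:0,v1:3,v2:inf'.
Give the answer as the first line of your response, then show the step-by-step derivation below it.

v0:inf,v1:9,v2:inf,v3:19,v4:inf,v5:inf,v6:12,v7:inf,v8:0

step 1: dist = v0:inf,v1:9,v2:inf,v3:inf,v4:inf,v5:inf,v6:12,v7:inf,v8:0
step 2: dist = v0:inf,v1:9,v2:inf,v3:19,v4:inf,v5:inf,v6:12,v7:inf,v8:0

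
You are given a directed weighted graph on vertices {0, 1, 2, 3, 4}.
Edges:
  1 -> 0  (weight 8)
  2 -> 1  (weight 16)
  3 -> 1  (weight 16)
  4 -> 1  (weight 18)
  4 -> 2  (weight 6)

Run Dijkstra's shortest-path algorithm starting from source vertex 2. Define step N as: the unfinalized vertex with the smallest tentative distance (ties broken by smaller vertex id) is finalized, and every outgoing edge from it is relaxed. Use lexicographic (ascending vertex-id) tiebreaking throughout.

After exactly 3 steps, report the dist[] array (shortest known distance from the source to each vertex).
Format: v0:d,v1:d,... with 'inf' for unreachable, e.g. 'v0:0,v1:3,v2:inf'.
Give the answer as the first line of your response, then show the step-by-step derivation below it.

v0:24,v1:16,v2:0,v3:inf,v4:inf

step 1: dist = v0:inf,v1:16,v2:0,v3:inf,v4:inf
step 2: dist = v0:24,v1:16,v2:0,v3:inf,v4:inf
step 3: dist = v0:24,v1:16,v2:0,v3:inf,v4:inf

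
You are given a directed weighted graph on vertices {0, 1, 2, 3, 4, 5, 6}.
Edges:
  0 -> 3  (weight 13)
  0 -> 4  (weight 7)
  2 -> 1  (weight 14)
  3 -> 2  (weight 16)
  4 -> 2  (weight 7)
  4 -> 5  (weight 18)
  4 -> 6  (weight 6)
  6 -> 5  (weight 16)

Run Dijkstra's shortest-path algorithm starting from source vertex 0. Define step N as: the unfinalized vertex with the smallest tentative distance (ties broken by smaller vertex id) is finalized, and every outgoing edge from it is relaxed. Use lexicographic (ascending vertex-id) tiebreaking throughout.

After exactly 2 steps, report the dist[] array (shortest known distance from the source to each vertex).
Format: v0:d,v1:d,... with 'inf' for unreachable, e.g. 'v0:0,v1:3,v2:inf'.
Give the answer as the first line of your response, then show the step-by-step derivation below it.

v0:0,v1:inf,v2:14,v3:13,v4:7,v5:25,v6:13

step 1: dist = v0:0,v1:inf,v2:inf,v3:13,v4:7,v5:inf,v6:inf
step 2: dist = v0:0,v1:inf,v2:14,v3:13,v4:7,v5:25,v6:13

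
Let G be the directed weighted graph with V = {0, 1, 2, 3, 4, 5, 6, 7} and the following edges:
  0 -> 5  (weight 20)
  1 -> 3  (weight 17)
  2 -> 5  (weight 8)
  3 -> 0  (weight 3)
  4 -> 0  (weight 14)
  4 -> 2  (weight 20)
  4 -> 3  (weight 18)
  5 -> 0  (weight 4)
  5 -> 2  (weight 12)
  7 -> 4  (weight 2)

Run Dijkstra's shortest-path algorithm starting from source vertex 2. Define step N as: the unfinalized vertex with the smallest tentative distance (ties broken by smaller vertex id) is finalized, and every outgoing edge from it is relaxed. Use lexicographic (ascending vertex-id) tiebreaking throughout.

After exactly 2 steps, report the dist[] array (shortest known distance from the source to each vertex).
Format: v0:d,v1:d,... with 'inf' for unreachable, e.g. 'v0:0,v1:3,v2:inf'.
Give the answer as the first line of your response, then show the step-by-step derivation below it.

v0:12,v1:inf,v2:0,v3:inf,v4:inf,v5:8,v6:inf,v7:inf

step 1: dist = v0:inf,v1:inf,v2:0,v3:inf,v4:inf,v5:8,v6:inf,v7:inf
step 2: dist = v0:12,v1:inf,v2:0,v3:inf,v4:inf,v5:8,v6:inf,v7:inf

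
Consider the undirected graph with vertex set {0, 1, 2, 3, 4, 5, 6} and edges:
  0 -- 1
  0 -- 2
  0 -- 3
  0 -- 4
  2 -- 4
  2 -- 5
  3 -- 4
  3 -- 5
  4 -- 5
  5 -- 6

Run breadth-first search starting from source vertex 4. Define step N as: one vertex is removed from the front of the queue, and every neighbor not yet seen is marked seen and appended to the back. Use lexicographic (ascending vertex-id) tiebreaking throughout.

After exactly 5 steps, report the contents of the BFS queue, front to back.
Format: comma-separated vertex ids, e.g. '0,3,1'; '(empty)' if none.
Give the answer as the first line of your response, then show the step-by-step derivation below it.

1,6

step 1: dequeue 4; queue=[0,2,3,5]; order=4
step 2: dequeue 0; queue=[2,3,5,1]; order=4,0
step 3: dequeue 2; queue=[3,5,1]; order=4,0,2
step 4: dequeue 3; queue=[5,1]; order=4,0,2,3
step 5: dequeue 5; queue=[1,6]; order=4,0,2,3,5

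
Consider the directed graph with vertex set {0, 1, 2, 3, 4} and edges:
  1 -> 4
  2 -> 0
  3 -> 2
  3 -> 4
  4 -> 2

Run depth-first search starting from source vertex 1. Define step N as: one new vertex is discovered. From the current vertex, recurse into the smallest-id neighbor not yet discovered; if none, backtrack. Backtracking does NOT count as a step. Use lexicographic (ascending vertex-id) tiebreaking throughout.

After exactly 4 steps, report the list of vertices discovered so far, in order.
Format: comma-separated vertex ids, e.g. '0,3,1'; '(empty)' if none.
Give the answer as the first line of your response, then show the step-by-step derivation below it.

1,4,2,0

step 1: discover 1; path=1; order=1
step 2: discover 4; path=1>4; order=1,4
step 3: discover 2; path=1>4>2; order=1,4,2
step 4: discover 0; path=1>4>2>0; order=1,4,2,0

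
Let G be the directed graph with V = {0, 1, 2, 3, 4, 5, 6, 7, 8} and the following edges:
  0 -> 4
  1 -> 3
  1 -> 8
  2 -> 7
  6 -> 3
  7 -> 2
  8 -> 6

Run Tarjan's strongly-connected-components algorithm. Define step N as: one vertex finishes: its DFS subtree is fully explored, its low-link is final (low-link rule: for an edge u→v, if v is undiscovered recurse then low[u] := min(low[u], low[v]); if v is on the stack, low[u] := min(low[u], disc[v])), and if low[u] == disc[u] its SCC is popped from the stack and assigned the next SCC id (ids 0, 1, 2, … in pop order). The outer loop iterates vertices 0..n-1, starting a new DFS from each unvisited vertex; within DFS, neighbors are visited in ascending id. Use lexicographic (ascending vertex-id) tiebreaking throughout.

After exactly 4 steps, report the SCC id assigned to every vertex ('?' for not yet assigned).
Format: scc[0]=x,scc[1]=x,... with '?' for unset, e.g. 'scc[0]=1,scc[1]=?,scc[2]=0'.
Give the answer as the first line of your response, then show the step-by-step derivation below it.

scc[0]=1,scc[1]=?,scc[2]=?,scc[3]=2,scc[4]=0,scc[5]=?,scc[6]=3,scc[7]=?,scc[8]=?

step 1: low=(low[0]=0,low[1]=?,low[2]=?,low[3]=?,low[4]=1,low[5]=?,low[6]=?,low[7]=?,low[8]=?); scc=(scc[0]=?,scc[1]=?,scc[2]=?,scc[3]=?,scc[4]=0,scc[5]=?,scc[6]=?,scc[7]=?,scc[8]=?)
step 2: low=(low[0]=0,low[1]=?,low[2]=?,low[3]=?,low[4]=1,low[5]=?,low[6]=?,low[7]=?,low[8]=?); scc=(scc[0]=1,scc[1]=?,scc[2]=?,scc[3]=?,scc[4]=0,scc[5]=?,scc[6]=?,scc[7]=?,scc[8]=?)
step 3: low=(low[0]=0,low[1]=2,low[2]=?,low[3]=3,low[4]=1,low[5]=?,low[6]=?,low[7]=?,low[8]=?); scc=(scc[0]=1,scc[1]=?,scc[2]=?,scc[3]=2,scc[4]=0,scc[5]=?,scc[6]=?,scc[7]=?,scc[8]=?)
step 4: low=(low[0]=0,low[1]=2,low[2]=?,low[3]=3,low[4]=1,low[5]=?,low[6]=5,low[7]=?,low[8]=4); scc=(scc[0]=1,scc[1]=?,scc[2]=?,scc[3]=2,scc[4]=0,scc[5]=?,scc[6]=3,scc[7]=?,scc[8]=?)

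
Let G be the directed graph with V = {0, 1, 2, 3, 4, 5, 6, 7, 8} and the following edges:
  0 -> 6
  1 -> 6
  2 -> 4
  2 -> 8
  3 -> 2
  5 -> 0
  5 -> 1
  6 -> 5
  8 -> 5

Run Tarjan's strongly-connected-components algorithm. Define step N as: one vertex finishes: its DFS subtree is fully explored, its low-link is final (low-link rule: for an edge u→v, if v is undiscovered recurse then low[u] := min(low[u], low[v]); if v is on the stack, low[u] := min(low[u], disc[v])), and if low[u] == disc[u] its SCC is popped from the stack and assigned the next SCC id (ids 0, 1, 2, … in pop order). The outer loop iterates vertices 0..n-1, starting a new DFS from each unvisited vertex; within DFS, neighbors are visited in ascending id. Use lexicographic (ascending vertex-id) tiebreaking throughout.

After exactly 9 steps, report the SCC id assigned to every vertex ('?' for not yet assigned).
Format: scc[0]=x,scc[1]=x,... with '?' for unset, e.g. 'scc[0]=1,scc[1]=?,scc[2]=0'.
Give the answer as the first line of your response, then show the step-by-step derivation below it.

scc[0]=0,scc[1]=0,scc[2]=3,scc[3]=4,scc[4]=1,scc[5]=0,scc[6]=0,scc[7]=5,scc[8]=2

step 1: low=(low[0]=0,low[1]=1,low[2]=?,low[3]=?,low[4]=?,low[5]=0,low[6]=1,low[7]=?,low[8]=?); scc=(scc[0]=?,scc[1]=?,scc[2]=?,scc[3]=?,scc[4]=?,scc[5]=?,scc[6]=?,scc[7]=?,scc[8]=?)
step 2: low=(low[0]=0,low[1]=1,low[2]=?,low[3]=?,low[4]=?,low[5]=0,low[6]=1,low[7]=?,low[8]=?); scc=(scc[0]=?,scc[1]=?,scc[2]=?,scc[3]=?,scc[4]=?,scc[5]=?,scc[6]=?,scc[7]=?,scc[8]=?)
step 3: low=(low[0]=0,low[1]=1,low[2]=?,low[3]=?,low[4]=?,low[5]=0,low[6]=0,low[7]=?,low[8]=?); scc=(scc[0]=?,scc[1]=?,scc[2]=?,scc[3]=?,scc[4]=?,scc[5]=?,scc[6]=?,scc[7]=?,scc[8]=?)
step 4: low=(low[0]=0,low[1]=1,low[2]=?,low[3]=?,low[4]=?,low[5]=0,low[6]=0,low[7]=?,low[8]=?); scc=(scc[0]=0,scc[1]=0,scc[2]=?,scc[3]=?,scc[4]=?,scc[5]=0,scc[6]=0,scc[7]=?,scc[8]=?)
step 5: low=(low[0]=0,low[1]=1,low[2]=4,low[3]=?,low[4]=5,low[5]=0,low[6]=0,low[7]=?,low[8]=?); scc=(scc[0]=0,scc[1]=0,scc[2]=?,scc[3]=?,scc[4]=1,scc[5]=0,scc[6]=0,scc[7]=?,scc[8]=?)
step 6: low=(low[0]=0,low[1]=1,low[2]=4,low[3]=?,low[4]=5,low[5]=0,low[6]=0,low[7]=?,low[8]=6); scc=(scc[0]=0,scc[1]=0,scc[2]=?,scc[3]=?,scc[4]=1,scc[5]=0,scc[6]=0,scc[7]=?,scc[8]=2)
step 7: low=(low[0]=0,low[1]=1,low[2]=4,low[3]=?,low[4]=5,low[5]=0,low[6]=0,low[7]=?,low[8]=6); scc=(scc[0]=0,scc[1]=0,scc[2]=3,scc[3]=?,scc[4]=1,scc[5]=0,scc[6]=0,scc[7]=?,scc[8]=2)
step 8: low=(low[0]=0,low[1]=1,low[2]=4,low[3]=7,low[4]=5,low[5]=0,low[6]=0,low[7]=?,low[8]=6); scc=(scc[0]=0,scc[1]=0,scc[2]=3,scc[3]=4,scc[4]=1,scc[5]=0,scc[6]=0,scc[7]=?,scc[8]=2)
step 9: low=(low[0]=0,low[1]=1,low[2]=4,low[3]=7,low[4]=5,low[5]=0,low[6]=0,low[7]=8,low[8]=6); scc=(scc[0]=0,scc[1]=0,scc[2]=3,scc[3]=4,scc[4]=1,scc[5]=0,scc[6]=0,scc[7]=5,scc[8]=2)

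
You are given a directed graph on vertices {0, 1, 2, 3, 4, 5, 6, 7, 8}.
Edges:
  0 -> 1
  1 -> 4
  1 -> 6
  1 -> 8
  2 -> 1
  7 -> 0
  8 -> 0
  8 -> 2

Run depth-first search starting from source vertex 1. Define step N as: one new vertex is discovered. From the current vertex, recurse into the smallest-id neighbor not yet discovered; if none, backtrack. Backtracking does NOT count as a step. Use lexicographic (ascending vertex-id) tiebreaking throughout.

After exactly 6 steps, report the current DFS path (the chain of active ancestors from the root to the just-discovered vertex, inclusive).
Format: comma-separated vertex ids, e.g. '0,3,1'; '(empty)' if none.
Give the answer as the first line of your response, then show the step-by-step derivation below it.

1,8,2

step 1: discover 1; path=1; order=1
step 2: discover 4; path=1>4; order=1,4
step 3: discover 6; path=1>6; order=1,4,6
step 4: discover 8; path=1>8; order=1,4,6,8
step 5: discover 0; path=1>8>0; order=1,4,6,8,0
step 6: discover 2; path=1>8>2; order=1,4,6,8,0,2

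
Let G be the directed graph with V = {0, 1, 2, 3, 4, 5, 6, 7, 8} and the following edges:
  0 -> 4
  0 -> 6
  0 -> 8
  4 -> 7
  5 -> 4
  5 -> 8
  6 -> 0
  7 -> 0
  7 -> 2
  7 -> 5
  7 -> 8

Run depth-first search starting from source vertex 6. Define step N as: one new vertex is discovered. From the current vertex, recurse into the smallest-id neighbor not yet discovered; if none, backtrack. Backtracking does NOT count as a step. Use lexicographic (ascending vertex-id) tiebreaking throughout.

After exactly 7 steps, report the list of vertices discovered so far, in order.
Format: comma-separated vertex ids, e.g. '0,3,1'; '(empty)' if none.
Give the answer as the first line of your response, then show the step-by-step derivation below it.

6,0,4,7,2,5,8

step 1: discover 6; path=6; order=6
step 2: discover 0; path=6>0; order=6,0
step 3: discover 4; path=6>0>4; order=6,0,4
step 4: discover 7; path=6>0>4>7; order=6,0,4,7
step 5: discover 2; path=6>0>4>7>2; order=6,0,4,7,2
step 6: discover 5; path=6>0>4>7>5; order=6,0,4,7,2,5
step 7: discover 8; path=6>0>4>7>5>8; order=6,0,4,7,2,5,8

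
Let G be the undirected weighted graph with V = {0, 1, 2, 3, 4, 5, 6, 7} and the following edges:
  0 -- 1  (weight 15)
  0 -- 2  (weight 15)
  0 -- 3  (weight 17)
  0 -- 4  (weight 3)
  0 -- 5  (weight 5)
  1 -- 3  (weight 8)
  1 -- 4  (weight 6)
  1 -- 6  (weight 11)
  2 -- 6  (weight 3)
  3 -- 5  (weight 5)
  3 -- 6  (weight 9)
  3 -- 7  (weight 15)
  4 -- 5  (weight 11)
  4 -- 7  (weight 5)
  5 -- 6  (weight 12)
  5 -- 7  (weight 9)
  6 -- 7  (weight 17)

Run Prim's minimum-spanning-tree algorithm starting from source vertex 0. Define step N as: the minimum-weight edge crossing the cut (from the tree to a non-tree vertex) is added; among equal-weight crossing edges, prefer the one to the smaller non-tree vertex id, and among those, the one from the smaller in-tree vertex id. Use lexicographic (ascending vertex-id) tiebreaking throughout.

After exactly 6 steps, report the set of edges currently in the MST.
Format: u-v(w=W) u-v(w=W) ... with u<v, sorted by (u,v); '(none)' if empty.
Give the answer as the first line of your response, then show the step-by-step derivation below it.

0-4(w=3) 0-5(w=5) 1-4(w=6) 3-5(w=5) 3-6(w=9) 4-7(w=5)

step 1: add edge 0-4 (w=3); MST = {0-4(w=3)}
step 2: add edge 0-5 (w=5); MST = {0-4(w=3) 0-5(w=5)}
step 3: add edge 3-5 (w=5); MST = {0-4(w=3) 0-5(w=5) 3-5(w=5)}
step 4: add edge 4-7 (w=5); MST = {0-4(w=3) 0-5(w=5) 3-5(w=5) 4-7(w=5)}
step 5: add edge 1-4 (w=6); MST = {0-4(w=3) 0-5(w=5) 1-4(w=6) 3-5(w=5) 4-7(w=5)}
step 6: add edge 3-6 (w=9); MST = {0-4(w=3) 0-5(w=5) 1-4(w=6) 3-5(w=5) 3-6(w=9) 4-7(w=5)}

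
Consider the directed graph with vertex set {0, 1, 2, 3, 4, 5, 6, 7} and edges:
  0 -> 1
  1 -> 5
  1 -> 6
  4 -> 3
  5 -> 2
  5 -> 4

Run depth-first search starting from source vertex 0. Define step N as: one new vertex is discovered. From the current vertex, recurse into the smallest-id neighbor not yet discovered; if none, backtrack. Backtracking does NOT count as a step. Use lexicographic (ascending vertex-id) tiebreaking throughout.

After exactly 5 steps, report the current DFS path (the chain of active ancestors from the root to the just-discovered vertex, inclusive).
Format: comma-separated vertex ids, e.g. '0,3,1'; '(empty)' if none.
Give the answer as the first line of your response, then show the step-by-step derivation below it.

0,1,5,4

step 1: discover 0; path=0; order=0
step 2: discover 1; path=0>1; order=0,1
step 3: discover 5; path=0>1>5; order=0,1,5
step 4: discover 2; path=0>1>5>2; order=0,1,5,2
step 5: discover 4; path=0>1>5>4; order=0,1,5,2,4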